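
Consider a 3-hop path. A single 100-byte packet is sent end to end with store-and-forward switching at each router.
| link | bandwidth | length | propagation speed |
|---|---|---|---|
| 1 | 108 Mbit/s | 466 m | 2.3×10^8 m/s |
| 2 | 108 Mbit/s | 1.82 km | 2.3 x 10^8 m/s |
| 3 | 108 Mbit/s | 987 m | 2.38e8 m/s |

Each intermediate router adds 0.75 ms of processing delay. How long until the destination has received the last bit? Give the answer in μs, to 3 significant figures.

L = 100 × 8 = 800 bits.
Transmission delay per hop = L/R = 800/108000000 = 7.40741 μs; 3 hops → 22.2222 μs.
Propagation delays (d/s per hop): 2.02609, 7.91304, 4.14706 μs; sum = 14.0862 μs.
Processing at 2 router(s): 2 × 0.75 ms = 1500 μs.
End-to-end = 1540 μs.

1540 μs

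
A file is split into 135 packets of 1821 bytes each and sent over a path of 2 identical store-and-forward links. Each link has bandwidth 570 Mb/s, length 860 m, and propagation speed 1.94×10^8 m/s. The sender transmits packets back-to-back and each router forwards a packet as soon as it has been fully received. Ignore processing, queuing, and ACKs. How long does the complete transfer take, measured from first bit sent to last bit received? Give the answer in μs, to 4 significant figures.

3485 μs

Per-hop transmission t_tx = L/R = 14568/570000000 = 25.5579 μs.
Per-hop propagation t_prop = 860/194000000 = 4.43299 μs.
Pipeline fill: first packet needs 2·t_tx to clear all hops; remaining 134 packets each add one t_tx.
Total = (2+135-1)·t_tx + 2·t_prop = 136·25.5579 + 2·4.43299 = 3485 μs.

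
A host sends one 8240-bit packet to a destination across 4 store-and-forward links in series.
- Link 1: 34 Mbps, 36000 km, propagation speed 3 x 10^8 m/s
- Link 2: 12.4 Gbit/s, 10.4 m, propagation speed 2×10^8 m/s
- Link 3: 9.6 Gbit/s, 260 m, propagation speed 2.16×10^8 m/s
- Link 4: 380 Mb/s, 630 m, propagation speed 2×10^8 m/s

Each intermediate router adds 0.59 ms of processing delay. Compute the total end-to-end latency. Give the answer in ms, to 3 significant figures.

122 ms

Transmission delays (L/R per hop): 0.242353, 0.000664516, 0.000858333, 0.0216842 ms; sum = 0.26556 ms.
Propagation delays (d/s per hop): 120, 5.2e-05, 0.0012037, 0.00315 ms; sum = 120.004 ms.
Processing at 3 router(s): 3 × 0.59 ms = 1.77 ms.
End-to-end = 122 ms.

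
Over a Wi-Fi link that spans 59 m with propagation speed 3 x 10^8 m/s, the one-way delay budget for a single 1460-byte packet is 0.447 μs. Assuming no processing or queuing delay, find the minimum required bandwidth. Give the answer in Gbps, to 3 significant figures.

46.7 Gbps

L = 11680 bits.
Propagation delay = 59 / 300000000 = 0.196667 μs.
Transmission budget = 0.447 − 0.196667 = 0.250333 μs.
R ≥ L / t_tx = 11680 bits / 2.50333e-07 s = 46.7 Gbps.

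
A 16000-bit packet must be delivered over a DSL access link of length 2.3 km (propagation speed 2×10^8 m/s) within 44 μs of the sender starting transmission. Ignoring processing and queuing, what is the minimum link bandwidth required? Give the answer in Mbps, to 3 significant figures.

Propagation delay = 2300 / 200000000 = 11.5 μs.
Transmission budget = 44 − 11.5 = 32.5 μs.
R ≥ L / t_tx = 16000 bits / 3.25e-05 s = 492 Mbps.

492 Mbps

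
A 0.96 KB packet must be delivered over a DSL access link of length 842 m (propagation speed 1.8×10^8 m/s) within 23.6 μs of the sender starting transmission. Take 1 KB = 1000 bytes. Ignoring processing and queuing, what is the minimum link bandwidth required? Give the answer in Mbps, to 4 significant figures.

L = 7680 bits.
Propagation delay = 842 / 180000000 = 4.67778 μs.
Transmission budget = 23.6 − 4.67778 = 18.9222 μs.
R ≥ L / t_tx = 7680 bits / 1.89222e-05 s = 405.9 Mbps.

405.9 Mbps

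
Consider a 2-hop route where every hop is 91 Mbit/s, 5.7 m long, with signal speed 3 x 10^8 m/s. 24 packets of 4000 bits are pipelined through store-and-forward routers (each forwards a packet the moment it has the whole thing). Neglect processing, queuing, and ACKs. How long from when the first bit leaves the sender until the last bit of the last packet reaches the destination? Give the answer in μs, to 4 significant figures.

Per-hop transmission t_tx = L/R = 4000/91000000 = 43.956 μs.
Per-hop propagation t_prop = 5.7/300000000 = 0.019 μs.
Pipeline fill: first packet needs 2·t_tx to clear all hops; remaining 23 packets each add one t_tx.
Total = (2+24-1)·t_tx + 2·t_prop = 25·43.956 + 2·0.019 = 1099 μs.

1099 μs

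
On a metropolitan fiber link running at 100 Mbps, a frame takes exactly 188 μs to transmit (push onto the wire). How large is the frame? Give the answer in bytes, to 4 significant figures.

L = R × t_tx = 100000000 b/s × 0.000188 s = 18800 bits.
In bytes: 18800 / 8 = 2350 bytes.

2350 bytes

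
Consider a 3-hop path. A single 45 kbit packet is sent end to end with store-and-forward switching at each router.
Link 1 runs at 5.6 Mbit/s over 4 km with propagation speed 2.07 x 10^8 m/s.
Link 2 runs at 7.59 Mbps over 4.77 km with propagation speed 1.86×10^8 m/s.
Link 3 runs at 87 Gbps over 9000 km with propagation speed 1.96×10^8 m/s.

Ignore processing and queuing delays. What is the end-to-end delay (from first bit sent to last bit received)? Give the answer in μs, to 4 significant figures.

59930 μs

L = 45000 bits.
Transmission delays (L/R per hop): 8035.71, 5928.85, 0.517241 μs; sum = 13965.1 μs.
Propagation delays (d/s per hop): 19.3237, 25.6452, 45918.4 μs; sum = 45963.3 μs.
End-to-end = 59930 μs.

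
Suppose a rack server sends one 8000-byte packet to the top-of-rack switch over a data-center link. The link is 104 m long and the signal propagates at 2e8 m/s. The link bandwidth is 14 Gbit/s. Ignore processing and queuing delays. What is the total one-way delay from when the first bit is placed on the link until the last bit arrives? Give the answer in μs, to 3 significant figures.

L = 8000 × 8 = 64000 bits.
Transmission delay = L/R = 64000 / 14000000000 = 4.57143 μs.
Propagation delay = d/s = 104 m / 200000000 m/s = 0.52 μs.
Total = 5.09 μs.

5.09 μs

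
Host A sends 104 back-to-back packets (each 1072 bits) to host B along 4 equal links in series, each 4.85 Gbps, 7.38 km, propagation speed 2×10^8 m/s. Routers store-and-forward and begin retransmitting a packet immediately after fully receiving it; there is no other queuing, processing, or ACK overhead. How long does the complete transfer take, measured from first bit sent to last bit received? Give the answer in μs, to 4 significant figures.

171.3 μs

Per-hop transmission t_tx = L/R = 1072/4850000000 = 0.221031 μs.
Per-hop propagation t_prop = 7380/200000000 = 36.9 μs.
Pipeline fill: first packet needs 4·t_tx to clear all hops; remaining 103 packets each add one t_tx.
Total = (4+104-1)·t_tx + 4·t_prop = 107·0.221031 + 4·36.9 = 171.3 μs.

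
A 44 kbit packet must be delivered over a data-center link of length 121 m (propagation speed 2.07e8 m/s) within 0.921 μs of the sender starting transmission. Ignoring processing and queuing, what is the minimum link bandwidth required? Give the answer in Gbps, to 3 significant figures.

Propagation delay = 121 / 2.07e+08 = 0.584541 μs.
Transmission budget = 0.921 − 0.584541 = 0.336459 μs.
R ≥ L / t_tx = 44000 bits / 3.36459e-07 s = 131 Gbps.

131 Gbps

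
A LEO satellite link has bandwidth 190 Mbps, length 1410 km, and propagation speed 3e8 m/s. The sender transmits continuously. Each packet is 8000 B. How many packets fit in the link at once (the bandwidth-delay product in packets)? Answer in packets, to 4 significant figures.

13.95 packets

Propagation delay = 1410000 / 300000000 = 0.0047 s.
BDP = R × t_prop = 190000000 × 0.0047 = 893000 bits.
In packets of 64000 bits: 13.95 packets.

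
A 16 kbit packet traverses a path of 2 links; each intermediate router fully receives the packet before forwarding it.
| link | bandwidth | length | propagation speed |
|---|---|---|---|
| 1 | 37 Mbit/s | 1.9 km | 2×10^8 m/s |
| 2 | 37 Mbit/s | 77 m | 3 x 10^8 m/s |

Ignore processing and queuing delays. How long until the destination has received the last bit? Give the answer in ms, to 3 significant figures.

0.875 ms

L = 16000 bits.
Transmission delay per hop = L/R = 16000/37000000 = 0.432432 ms; 2 hops → 0.864865 ms.
Propagation delays (d/s per hop): 0.0095, 0.000256667 ms; sum = 0.00975667 ms.
End-to-end = 0.875 ms.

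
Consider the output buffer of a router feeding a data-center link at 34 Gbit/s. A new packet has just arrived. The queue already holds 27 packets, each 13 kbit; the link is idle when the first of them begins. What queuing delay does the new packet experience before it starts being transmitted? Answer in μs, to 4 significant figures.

Each queued packet: L/R = 13000/34000000000 = 0.382353 μs.
27 queued → 10.3235 μs.
Queuing delay = 10.32 μs.

10.32 μs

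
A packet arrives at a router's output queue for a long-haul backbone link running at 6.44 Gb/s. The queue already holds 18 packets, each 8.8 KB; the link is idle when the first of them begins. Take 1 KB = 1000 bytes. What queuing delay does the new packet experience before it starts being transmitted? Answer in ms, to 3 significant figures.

0.197 ms

Each queued packet: L/R = 70400/6440000000 = 0.0109317 ms.
18 queued → 0.19677 ms.
Queuing delay = 0.197 ms.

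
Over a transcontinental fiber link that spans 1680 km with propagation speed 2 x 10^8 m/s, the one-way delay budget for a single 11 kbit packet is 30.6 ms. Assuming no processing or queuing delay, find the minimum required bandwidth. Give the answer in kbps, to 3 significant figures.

Propagation delay = 1680000 / 200000000 = 8.4 ms.
Transmission budget = 30.6 − 8.4 = 22.2 ms.
R ≥ L / t_tx = 11000 bits / 0.0222 s = 495 kbps.

495 kbps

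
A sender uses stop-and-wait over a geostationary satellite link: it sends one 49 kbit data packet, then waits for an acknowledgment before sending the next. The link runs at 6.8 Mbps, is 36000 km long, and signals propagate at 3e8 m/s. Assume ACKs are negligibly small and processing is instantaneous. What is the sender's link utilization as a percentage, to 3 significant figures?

2.91 %

t_tx = L/R = 49000/6800000 = 0.00720588 s.
t_prop = 36000000/300000000 = 0.12 s; RTT = 0.24 s.
Cycle = t_tx + RTT = 0.247206 s.
Utilization = t_tx / cycle = 0.00720588/0.247206 = 2.91 %.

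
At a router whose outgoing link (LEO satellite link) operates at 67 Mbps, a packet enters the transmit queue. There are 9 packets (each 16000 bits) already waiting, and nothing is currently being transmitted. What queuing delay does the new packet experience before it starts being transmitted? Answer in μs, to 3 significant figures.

2150 μs

Each queued packet: L/R = 16000/67000000 = 238.806 μs.
9 queued → 2149.25 μs.
Queuing delay = 2150 μs.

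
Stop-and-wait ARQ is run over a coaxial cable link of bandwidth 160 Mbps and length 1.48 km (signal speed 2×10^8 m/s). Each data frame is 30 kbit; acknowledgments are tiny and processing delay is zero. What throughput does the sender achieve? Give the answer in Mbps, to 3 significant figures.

148 Mbps

t_tx = L/R = 30000/160000000 = 0.0001875 s.
t_prop = 1480/200000000 = 7.4e-06 s; RTT = 1.48e-05 s.
Cycle = t_tx + RTT = 0.0002023 s.
Throughput = L / cycle = 30000 / 0.0002023 = 148 Mbps.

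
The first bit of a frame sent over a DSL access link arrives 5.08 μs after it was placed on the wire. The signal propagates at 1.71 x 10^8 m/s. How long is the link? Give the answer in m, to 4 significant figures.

868.7 m

d = s × t_prop = 171000000 × 5.08e-06 = 868.7 m.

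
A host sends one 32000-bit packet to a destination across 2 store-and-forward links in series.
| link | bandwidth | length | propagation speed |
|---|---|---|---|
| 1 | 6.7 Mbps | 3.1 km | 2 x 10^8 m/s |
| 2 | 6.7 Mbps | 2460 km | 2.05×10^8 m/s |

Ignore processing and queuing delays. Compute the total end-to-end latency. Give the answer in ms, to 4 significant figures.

Transmission delay per hop = L/R = 32000/6700000 = 4.77612 ms; 2 hops → 9.55224 ms.
Propagation delays (d/s per hop): 0.0155, 12 ms; sum = 12.0155 ms.
End-to-end = 21.57 ms.

21.57 ms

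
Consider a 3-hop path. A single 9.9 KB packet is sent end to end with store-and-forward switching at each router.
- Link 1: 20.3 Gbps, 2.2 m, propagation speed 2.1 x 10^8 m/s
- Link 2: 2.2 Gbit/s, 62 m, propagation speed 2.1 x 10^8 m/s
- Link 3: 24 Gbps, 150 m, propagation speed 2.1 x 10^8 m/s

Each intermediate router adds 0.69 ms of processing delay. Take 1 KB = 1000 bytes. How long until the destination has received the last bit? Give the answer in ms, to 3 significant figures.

1.42 ms

L = 79200 bits.
Transmission delays (L/R per hop): 0.00390148, 0.036, 0.0033 ms; sum = 0.0432015 ms.
Propagation delays (d/s per hop): 1.04762e-05, 0.000295238, 0.000714286 ms; sum = 0.00102 ms.
Processing at 2 router(s): 2 × 0.69 ms = 1.38 ms.
End-to-end = 1.42 ms.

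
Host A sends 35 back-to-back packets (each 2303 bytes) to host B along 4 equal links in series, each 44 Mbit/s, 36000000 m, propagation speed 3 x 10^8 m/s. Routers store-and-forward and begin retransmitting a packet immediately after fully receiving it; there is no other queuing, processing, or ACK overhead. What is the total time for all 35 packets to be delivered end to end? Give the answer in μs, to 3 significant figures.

Per-hop transmission t_tx = L/R = 18424/44000000 = 418.727 μs.
Per-hop propagation t_prop = 36000000/300000000 = 120000 μs.
Pipeline fill: first packet needs 4·t_tx to clear all hops; remaining 34 packets each add one t_tx.
Total = (4+35-1)·t_tx + 4·t_prop = 38·418.727 + 4·120000 = 496000 μs.

496000 μs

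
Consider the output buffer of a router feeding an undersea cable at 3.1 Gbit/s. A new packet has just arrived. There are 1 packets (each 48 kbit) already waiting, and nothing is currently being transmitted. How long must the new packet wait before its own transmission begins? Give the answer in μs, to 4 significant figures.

Each queued packet: L/R = 48000/3100000000 = 15.4839 μs.
1 queued → 15.4839 μs.
Queuing delay = 15.48 μs.

15.48 μs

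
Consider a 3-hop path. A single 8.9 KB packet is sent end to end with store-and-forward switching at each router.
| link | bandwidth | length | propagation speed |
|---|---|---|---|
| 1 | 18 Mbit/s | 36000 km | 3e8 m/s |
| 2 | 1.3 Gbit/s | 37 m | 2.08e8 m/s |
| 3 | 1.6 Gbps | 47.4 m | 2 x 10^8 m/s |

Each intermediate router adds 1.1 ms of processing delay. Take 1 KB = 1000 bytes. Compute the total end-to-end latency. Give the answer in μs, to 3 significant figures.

L = 71200 bits.
Transmission delays (L/R per hop): 3955.56, 54.7692, 44.5 μs; sum = 4054.82 μs.
Propagation delays (d/s per hop): 120000, 0.177885, 0.237 μs; sum = 120000 μs.
Processing at 2 router(s): 2 × 1.1 ms = 2200 μs.
End-to-end = 126000 μs.

126000 μs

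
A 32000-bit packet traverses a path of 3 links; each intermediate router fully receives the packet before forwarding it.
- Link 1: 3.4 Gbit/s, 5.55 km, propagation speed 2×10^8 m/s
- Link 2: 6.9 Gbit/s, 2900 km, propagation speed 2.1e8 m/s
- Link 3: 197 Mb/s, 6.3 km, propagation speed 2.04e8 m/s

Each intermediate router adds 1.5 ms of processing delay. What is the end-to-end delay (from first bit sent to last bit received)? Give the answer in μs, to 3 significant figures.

17000 μs

Transmission delays (L/R per hop): 9.41176, 4.63768, 162.437 μs; sum = 176.486 μs.
Propagation delays (d/s per hop): 27.75, 13809.5, 30.8824 μs; sum = 13868.2 μs.
Processing at 2 router(s): 2 × 1.5 ms = 3000 μs.
End-to-end = 17000 μs.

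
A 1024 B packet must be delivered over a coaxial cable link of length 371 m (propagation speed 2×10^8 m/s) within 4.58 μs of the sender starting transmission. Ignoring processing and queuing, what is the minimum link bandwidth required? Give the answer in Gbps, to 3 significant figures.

3.01 Gbps

L = 8192 bits.
Propagation delay = 371 / 200000000 = 1.855 μs.
Transmission budget = 4.58 − 1.855 = 2.725 μs.
R ≥ L / t_tx = 8192 bits / 2.725e-06 s = 3.01 Gbps.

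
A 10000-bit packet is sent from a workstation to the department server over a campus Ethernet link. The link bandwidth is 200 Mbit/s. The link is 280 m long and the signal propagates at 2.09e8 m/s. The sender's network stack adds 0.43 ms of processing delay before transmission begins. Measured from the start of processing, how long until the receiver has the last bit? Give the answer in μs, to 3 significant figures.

Transmission delay = L/R = 10000 / 200000000 = 50 μs.
Propagation delay = d/s = 280 m / 209000000 m/s = 1.33971 μs.
Plus processing delay 0.43 ms = 430 μs.
Total = 481 μs.

481 μs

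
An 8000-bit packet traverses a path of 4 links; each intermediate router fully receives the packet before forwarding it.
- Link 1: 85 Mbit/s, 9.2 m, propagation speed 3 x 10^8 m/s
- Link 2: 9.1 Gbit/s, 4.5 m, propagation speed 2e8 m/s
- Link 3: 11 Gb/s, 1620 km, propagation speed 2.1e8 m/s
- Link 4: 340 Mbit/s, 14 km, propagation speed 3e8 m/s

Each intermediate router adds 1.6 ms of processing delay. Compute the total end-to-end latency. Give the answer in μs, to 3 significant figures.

12700 μs

Transmission delays (L/R per hop): 94.1176, 0.879121, 0.727273, 23.5294 μs; sum = 119.253 μs.
Propagation delays (d/s per hop): 0.0306667, 0.0225, 7714.29, 46.6667 μs; sum = 7761.01 μs.
Processing at 3 router(s): 3 × 1.6 ms = 4800 μs.
End-to-end = 12700 μs.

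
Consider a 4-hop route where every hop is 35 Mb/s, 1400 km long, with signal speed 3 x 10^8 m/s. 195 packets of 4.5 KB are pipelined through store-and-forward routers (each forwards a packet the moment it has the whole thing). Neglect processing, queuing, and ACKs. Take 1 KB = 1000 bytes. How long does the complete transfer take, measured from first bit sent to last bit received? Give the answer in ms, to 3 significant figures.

222 ms

Per-hop transmission t_tx = L/R = 36000/35000000 = 1.02857 ms.
Per-hop propagation t_prop = 1400000/300000000 = 4.66667 ms.
Pipeline fill: first packet needs 4·t_tx to clear all hops; remaining 194 packets each add one t_tx.
Total = (4+195-1)·t_tx + 4·t_prop = 198·1.02857 + 4·4.66667 = 222 ms.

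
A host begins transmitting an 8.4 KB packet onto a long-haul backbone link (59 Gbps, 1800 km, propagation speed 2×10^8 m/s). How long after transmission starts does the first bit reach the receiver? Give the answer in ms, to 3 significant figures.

First bit experiences only propagation delay: d/s = 1800000/200000000 = 9.00 ms.

9.00 ms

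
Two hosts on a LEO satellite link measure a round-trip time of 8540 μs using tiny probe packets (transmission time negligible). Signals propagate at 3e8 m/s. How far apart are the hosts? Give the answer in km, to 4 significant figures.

1281 km

One-way propagation = RTT/2 = 4270 μs.
d = s × t = 300000000 × 0.00427 = 1281 km.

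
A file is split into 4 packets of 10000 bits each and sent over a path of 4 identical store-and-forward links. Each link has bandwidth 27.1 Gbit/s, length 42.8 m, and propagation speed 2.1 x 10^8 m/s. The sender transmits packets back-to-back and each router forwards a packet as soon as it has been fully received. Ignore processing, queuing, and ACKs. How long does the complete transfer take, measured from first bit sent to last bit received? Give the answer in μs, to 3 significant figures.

3.40 μs

Per-hop transmission t_tx = L/R = 10000/27100000000 = 0.369004 μs.
Per-hop propagation t_prop = 42.8/210000000 = 0.20381 μs.
Pipeline fill: first packet needs 4·t_tx to clear all hops; remaining 3 packets each add one t_tx.
Total = (4+4-1)·t_tx + 4·t_prop = 7·0.369004 + 4·0.20381 = 3.40 μs.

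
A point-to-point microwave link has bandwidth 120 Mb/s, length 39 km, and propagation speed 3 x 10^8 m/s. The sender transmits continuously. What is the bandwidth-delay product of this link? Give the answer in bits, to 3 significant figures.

15600 bits

Propagation delay = 39000 / 300000000 = 0.00013 s.
BDP = R × t_prop = 120000000 × 0.00013 = 15600 bits.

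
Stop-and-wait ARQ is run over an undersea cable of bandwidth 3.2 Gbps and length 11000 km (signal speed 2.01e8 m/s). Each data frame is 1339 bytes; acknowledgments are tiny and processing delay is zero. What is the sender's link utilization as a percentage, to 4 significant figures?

0.003058 %

t_tx = L/R = 10712/3200000000 = 3.3475e-06 s.
t_prop = 11000000/2.01e+08 = 0.0547264 s; RTT = 0.109453 s.
Cycle = t_tx + RTT = 0.109456 s.
Utilization = t_tx / cycle = 3.3475e-06/0.109456 = 0.003058 %.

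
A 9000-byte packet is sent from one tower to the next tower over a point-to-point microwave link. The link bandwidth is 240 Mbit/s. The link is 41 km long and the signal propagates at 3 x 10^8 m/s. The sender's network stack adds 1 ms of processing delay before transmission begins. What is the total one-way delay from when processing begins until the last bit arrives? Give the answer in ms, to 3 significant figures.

1.44 ms

L = 9000 × 8 = 72000 bits.
Transmission delay = L/R = 72000 / 240000000 = 0.3 ms.
Propagation delay = d/s = 41000 m / 300000000 m/s = 0.136667 ms.
Plus processing delay 1 ms = 1 ms.
Total = 1.44 ms.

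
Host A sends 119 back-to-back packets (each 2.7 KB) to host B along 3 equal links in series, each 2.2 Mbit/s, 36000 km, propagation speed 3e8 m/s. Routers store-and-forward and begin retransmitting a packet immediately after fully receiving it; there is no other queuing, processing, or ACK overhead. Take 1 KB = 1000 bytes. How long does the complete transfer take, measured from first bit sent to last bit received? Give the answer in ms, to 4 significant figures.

1548 ms

Per-hop transmission t_tx = L/R = 21600/2200000 = 9.81818 ms.
Per-hop propagation t_prop = 36000000/300000000 = 120 ms.
Pipeline fill: first packet needs 3·t_tx to clear all hops; remaining 118 packets each add one t_tx.
Total = (3+119-1)·t_tx + 3·t_prop = 121·9.81818 + 3·120 = 1548 ms.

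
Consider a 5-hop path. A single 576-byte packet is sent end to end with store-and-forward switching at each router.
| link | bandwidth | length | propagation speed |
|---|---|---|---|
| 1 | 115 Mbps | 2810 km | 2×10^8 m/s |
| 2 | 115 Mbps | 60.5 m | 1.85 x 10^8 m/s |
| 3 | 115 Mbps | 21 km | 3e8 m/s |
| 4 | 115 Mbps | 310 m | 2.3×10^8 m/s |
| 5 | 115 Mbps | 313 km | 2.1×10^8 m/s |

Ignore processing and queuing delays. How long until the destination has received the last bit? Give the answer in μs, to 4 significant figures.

15810 μs

L = 576 × 8 = 4608 bits.
Transmission delay per hop = L/R = 4608/115000000 = 40.0696 μs; 5 hops → 200.348 μs.
Propagation delays (d/s per hop): 14050, 0.327027, 70, 1.34783, 1490.48 μs; sum = 15612.2 μs.
End-to-end = 15810 μs.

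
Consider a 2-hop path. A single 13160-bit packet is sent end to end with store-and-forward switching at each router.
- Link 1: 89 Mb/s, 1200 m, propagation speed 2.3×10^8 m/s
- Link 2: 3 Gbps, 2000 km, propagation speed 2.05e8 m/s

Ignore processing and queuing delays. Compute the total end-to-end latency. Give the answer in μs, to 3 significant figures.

9910 μs

Transmission delays (L/R per hop): 147.865, 4.38667 μs; sum = 152.252 μs.
Propagation delays (d/s per hop): 5.21739, 9756.1 μs; sum = 9761.31 μs.
End-to-end = 9910 μs.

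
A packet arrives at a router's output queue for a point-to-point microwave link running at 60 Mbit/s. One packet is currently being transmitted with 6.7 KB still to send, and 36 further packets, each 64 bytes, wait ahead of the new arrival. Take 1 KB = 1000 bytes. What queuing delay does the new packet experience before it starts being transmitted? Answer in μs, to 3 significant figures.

Each queued packet: L/R = 512/60000000 = 8.53333 μs.
36 queued → 307.2 μs.
Plus remaining 53600 bits of current packet: 893.333 μs.
Queuing delay = 1200 μs.

1200 μs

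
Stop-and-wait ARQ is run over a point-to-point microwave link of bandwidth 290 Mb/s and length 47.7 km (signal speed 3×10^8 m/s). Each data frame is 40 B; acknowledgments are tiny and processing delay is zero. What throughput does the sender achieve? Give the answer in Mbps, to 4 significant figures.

t_tx = L/R = 320/290000000 = 1.10345e-06 s.
t_prop = 47700/300000000 = 0.000159 s; RTT = 0.000318 s.
Cycle = t_tx + RTT = 0.000319103 s.
Throughput = L / cycle = 320 / 0.000319103 = 1.003 Mbps.

1.003 Mbps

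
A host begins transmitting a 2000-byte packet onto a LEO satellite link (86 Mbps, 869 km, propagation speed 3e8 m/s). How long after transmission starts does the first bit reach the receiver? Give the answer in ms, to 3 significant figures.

2.90 ms

First bit experiences only propagation delay: d/s = 869000/300000000 = 2.90 ms.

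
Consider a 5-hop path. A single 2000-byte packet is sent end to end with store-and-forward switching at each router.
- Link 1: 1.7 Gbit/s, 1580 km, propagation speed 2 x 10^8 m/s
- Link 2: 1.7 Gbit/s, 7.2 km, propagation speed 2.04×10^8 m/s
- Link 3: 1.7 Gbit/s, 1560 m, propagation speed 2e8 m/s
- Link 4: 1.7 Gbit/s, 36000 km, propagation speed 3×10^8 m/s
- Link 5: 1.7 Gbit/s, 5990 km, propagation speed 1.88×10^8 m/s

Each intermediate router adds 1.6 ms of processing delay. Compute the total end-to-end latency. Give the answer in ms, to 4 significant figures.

L = 2000 × 8 = 16000 bits.
Transmission delay per hop = L/R = 16000/1700000000 = 0.00941176 ms; 5 hops → 0.0470588 ms.
Propagation delays (d/s per hop): 7.9, 0.0352941, 0.0078, 120, 31.8617 ms; sum = 159.805 ms.
Processing at 4 router(s): 4 × 1.6 ms = 6.4 ms.
End-to-end = 166.3 ms.

166.3 ms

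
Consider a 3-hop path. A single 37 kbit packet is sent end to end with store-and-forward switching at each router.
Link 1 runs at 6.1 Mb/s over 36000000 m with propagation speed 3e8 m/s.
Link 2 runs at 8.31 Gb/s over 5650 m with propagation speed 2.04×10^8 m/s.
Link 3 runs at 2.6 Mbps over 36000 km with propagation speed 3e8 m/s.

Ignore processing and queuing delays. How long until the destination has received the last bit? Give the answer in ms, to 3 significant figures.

L = 37000 bits.
Transmission delays (L/R per hop): 6.06557, 0.00445247, 14.2308 ms; sum = 20.3008 ms.
Propagation delays (d/s per hop): 120, 0.0276961, 120 ms; sum = 240.028 ms.
End-to-end = 260 ms.

260 ms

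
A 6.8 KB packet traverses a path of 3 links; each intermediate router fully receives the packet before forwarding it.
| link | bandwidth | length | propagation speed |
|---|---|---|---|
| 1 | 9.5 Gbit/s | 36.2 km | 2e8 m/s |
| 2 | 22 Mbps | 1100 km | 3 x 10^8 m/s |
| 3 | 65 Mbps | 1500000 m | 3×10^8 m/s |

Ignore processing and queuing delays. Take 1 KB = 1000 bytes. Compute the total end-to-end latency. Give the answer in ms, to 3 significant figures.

12.2 ms

L = 54400 bits.
Transmission delays (L/R per hop): 0.00572632, 2.47273, 0.836923 ms; sum = 3.31538 ms.
Propagation delays (d/s per hop): 0.181, 3.66667, 5 ms; sum = 8.84767 ms.
End-to-end = 12.2 ms.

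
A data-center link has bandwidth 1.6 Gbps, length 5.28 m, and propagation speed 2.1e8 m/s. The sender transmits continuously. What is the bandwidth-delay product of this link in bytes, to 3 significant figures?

Propagation delay = 5.28 / 210000000 = 2.51429e-08 s.
BDP = R × t_prop = 1600000000 × 2.51429e-08 = 40.2286 bits.
In bytes: 40.2286/8 = 5.03 bytes.

5.03 bytes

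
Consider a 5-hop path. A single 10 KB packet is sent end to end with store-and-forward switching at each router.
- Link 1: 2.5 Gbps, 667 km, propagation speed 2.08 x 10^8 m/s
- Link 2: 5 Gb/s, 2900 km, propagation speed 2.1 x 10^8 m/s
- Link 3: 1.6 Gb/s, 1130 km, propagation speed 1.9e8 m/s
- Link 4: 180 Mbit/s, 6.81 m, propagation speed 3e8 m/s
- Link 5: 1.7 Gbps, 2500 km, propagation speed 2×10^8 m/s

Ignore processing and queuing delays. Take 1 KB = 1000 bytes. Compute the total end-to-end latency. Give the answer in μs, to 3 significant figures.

L = 80000 bits.
Transmission delays (L/R per hop): 32, 16, 50, 444.444, 47.0588 μs; sum = 589.503 μs.
Propagation delays (d/s per hop): 3206.73, 13809.5, 5947.37, 0.0227, 12500 μs; sum = 35463.6 μs.
End-to-end = 36100 μs.

36100 μs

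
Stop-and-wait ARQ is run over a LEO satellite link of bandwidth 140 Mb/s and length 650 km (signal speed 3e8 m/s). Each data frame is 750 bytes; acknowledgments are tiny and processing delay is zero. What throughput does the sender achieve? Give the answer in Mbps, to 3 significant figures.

t_tx = L/R = 6000/140000000 = 4.28571e-05 s.
t_prop = 650000/300000000 = 0.00216667 s; RTT = 0.00433333 s.
Cycle = t_tx + RTT = 0.00437619 s.
Throughput = L / cycle = 6000 / 0.00437619 = 1.37 Mbps.

1.37 Mbps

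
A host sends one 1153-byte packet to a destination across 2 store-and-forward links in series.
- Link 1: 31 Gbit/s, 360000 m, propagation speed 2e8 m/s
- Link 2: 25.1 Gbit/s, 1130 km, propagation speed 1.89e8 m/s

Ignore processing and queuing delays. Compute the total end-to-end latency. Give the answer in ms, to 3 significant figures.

L = 1153 × 8 = 9224 bits.
Transmission delays (L/R per hop): 0.000297548, 0.00036749 ms; sum = 0.000665038 ms.
Propagation delays (d/s per hop): 1.8, 5.97884 ms; sum = 7.77884 ms.
End-to-end = 7.78 ms.

7.78 ms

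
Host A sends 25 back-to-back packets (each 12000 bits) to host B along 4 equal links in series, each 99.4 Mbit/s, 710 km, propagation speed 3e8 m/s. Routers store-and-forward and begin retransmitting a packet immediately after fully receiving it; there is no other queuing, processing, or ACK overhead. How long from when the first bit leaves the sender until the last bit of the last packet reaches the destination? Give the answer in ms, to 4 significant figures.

Per-hop transmission t_tx = L/R = 12000/99400000 = 0.120724 ms.
Per-hop propagation t_prop = 710000/300000000 = 2.36667 ms.
Pipeline fill: first packet needs 4·t_tx to clear all hops; remaining 24 packets each add one t_tx.
Total = (4+25-1)·t_tx + 4·t_prop = 28·0.120724 + 4·2.36667 = 12.85 ms.

12.85 ms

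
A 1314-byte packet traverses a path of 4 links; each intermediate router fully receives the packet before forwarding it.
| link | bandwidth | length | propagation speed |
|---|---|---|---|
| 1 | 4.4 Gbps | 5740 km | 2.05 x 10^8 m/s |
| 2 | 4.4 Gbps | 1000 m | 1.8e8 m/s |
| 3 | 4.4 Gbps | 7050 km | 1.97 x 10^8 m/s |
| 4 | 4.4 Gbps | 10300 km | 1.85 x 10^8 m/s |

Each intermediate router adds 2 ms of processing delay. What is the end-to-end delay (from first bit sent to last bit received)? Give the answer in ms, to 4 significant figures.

L = 1314 × 8 = 10512 bits.
Transmission delay per hop = L/R = 10512/4400000000 = 0.00238909 ms; 4 hops → 0.00955636 ms.
Propagation delays (d/s per hop): 28, 0.00555556, 35.7868, 55.6757 ms; sum = 119.468 ms.
Processing at 3 router(s): 3 × 2 ms = 6 ms.
End-to-end = 125.5 ms.

125.5 ms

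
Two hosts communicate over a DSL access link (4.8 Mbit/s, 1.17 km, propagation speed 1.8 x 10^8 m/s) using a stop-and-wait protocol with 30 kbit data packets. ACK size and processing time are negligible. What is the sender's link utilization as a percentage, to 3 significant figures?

99.8 %

t_tx = L/R = 30000/4800000 = 0.00625 s.
t_prop = 1170/180000000 = 6.5e-06 s; RTT = 1.3e-05 s.
Cycle = t_tx + RTT = 0.006263 s.
Utilization = t_tx / cycle = 0.00625/0.006263 = 99.8 %.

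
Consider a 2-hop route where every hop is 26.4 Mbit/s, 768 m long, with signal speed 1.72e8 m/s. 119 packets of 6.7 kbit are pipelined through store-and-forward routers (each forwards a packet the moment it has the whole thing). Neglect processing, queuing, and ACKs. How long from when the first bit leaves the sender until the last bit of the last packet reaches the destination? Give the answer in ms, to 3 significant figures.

Per-hop transmission t_tx = L/R = 6700/26400000 = 0.253788 ms.
Per-hop propagation t_prop = 768/172000000 = 0.00446512 ms.
Pipeline fill: first packet needs 2·t_tx to clear all hops; remaining 118 packets each add one t_tx.
Total = (2+119-1)·t_tx + 2·t_prop = 120·0.253788 + 2·0.00446512 = 30.5 ms.

30.5 ms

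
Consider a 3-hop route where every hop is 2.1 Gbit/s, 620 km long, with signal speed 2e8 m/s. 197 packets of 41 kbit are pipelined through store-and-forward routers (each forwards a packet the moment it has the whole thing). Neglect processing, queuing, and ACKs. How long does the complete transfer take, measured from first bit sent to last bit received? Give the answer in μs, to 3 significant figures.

Per-hop transmission t_tx = L/R = 41000/2100000000 = 19.5238 μs.
Per-hop propagation t_prop = 620000/200000000 = 3100 μs.
Pipeline fill: first packet needs 3·t_tx to clear all hops; remaining 196 packets each add one t_tx.
Total = (3+197-1)·t_tx + 3·t_prop = 199·19.5238 + 3·3100 = 13200 μs.

13200 μs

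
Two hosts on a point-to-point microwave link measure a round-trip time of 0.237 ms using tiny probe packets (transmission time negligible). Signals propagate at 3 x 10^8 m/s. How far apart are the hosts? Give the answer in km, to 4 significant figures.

One-way propagation = RTT/2 = 0.1185 ms.
d = s × t = 300000000 × 0.0001185 = 35.55 km.

35.55 km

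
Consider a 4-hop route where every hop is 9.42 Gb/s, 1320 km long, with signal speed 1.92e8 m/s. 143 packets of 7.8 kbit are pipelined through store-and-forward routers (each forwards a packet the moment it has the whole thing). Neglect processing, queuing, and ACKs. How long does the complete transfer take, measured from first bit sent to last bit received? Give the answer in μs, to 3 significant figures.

27600 μs

Per-hop transmission t_tx = L/R = 7800/9420000000 = 0.828025 μs.
Per-hop propagation t_prop = 1320000/192000000 = 6875 μs.
Pipeline fill: first packet needs 4·t_tx to clear all hops; remaining 142 packets each add one t_tx.
Total = (4+143-1)·t_tx + 4·t_prop = 146·0.828025 + 4·6875 = 27600 μs.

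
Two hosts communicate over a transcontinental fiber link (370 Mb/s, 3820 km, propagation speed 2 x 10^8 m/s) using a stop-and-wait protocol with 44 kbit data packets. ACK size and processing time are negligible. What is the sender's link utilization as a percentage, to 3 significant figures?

t_tx = L/R = 44000/370000000 = 0.000118919 s.
t_prop = 3820000/200000000 = 0.0191 s; RTT = 0.0382 s.
Cycle = t_tx + RTT = 0.0383189 s.
Utilization = t_tx / cycle = 0.000118919/0.0383189 = 0.310 %.

0.310 %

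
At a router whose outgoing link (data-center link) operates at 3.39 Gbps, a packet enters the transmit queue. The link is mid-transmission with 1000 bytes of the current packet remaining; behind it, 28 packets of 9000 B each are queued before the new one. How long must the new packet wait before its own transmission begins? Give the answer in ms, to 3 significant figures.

Each queued packet: L/R = 72000/3390000000 = 0.0212389 ms.
28 queued → 0.59469 ms.
Plus remaining 8000 bits of current packet: 0.00235988 ms.
Queuing delay = 0.597 ms.

0.597 ms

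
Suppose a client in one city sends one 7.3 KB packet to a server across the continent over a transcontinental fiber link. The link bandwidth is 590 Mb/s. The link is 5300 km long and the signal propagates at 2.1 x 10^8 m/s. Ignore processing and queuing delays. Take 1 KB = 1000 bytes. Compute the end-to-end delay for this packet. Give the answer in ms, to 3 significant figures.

L = 58400 bits.
Transmission delay = L/R = 58400 / 590000000 = 0.0989831 ms.
Propagation delay = d/s = 5300000 m / 210000000 m/s = 25.2381 ms.
Total = 25.3 ms.

25.3 ms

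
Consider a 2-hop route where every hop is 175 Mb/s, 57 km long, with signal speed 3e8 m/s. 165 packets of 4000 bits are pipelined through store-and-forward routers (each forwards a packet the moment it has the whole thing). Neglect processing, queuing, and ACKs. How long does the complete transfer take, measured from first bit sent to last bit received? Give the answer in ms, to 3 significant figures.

Per-hop transmission t_tx = L/R = 4000/175000000 = 0.0228571 ms.
Per-hop propagation t_prop = 57000/300000000 = 0.19 ms.
Pipeline fill: first packet needs 2·t_tx to clear all hops; remaining 164 packets each add one t_tx.
Total = (2+165-1)·t_tx + 2·t_prop = 166·0.0228571 + 2·0.19 = 4.17 ms.

4.17 ms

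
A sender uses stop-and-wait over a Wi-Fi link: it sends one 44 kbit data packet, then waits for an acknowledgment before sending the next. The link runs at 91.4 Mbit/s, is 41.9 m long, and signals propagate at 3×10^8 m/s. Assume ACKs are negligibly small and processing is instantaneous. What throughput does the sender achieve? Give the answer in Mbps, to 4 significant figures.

91.35 Mbps

t_tx = L/R = 44000/91400000 = 0.0004814 s.
t_prop = 41.9/300000000 = 1.39667e-07 s; RTT = 2.79333e-07 s.
Cycle = t_tx + RTT = 0.00048168 s.
Throughput = L / cycle = 44000 / 0.00048168 = 91.35 Mbps.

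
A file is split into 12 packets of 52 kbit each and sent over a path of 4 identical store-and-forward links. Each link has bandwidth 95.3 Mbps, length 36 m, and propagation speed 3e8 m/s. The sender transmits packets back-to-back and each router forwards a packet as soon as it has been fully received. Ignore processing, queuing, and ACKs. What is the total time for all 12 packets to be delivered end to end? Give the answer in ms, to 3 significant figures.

8.19 ms

Per-hop transmission t_tx = L/R = 52000/95300000 = 0.545645 ms.
Per-hop propagation t_prop = 36/300000000 = 0.00012 ms.
Pipeline fill: first packet needs 4·t_tx to clear all hops; remaining 11 packets each add one t_tx.
Total = (4+12-1)·t_tx + 4·t_prop = 15·0.545645 + 4·0.00012 = 8.19 ms.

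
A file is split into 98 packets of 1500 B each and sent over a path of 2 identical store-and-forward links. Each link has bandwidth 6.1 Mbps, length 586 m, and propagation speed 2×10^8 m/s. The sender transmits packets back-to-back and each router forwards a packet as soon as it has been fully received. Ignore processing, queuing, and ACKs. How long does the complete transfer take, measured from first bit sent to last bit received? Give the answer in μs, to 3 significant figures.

Per-hop transmission t_tx = L/R = 12000/6100000 = 1967.21 μs.
Per-hop propagation t_prop = 586/200000000 = 2.93 μs.
Pipeline fill: first packet needs 2·t_tx to clear all hops; remaining 97 packets each add one t_tx.
Total = (2+98-1)·t_tx + 2·t_prop = 99·1967.21 + 2·2.93 = 195000 μs.

195000 μs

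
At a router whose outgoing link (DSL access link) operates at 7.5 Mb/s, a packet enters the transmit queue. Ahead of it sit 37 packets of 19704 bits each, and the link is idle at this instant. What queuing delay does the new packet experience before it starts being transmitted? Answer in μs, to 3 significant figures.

97200 μs

Each queued packet: L/R = 19704/7500000 = 2627.2 μs.
37 queued → 97206.4 μs.
Queuing delay = 97200 μs.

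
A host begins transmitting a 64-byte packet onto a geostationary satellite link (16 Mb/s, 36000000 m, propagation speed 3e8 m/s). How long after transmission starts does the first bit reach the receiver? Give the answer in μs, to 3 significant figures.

First bit experiences only propagation delay: d/s = 36000000/300000000 = 120000 μs.

120000 μs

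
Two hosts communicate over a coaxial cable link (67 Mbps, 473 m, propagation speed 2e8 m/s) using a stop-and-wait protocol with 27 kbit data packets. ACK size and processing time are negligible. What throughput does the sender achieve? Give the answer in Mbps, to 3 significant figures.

t_tx = L/R = 27000/67000000 = 0.000402985 s.
t_prop = 473/200000000 = 2.365e-06 s; RTT = 4.73e-06 s.
Cycle = t_tx + RTT = 0.000407715 s.
Throughput = L / cycle = 27000 / 0.000407715 = 66.2 Mbps.

66.2 Mbps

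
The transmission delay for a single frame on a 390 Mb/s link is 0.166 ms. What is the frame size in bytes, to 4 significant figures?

L = R × t_tx = 390000000 b/s × 0.000166 s = 64740 bits.
In bytes: 64740 / 8 = 8093 bytes.

8093 bytes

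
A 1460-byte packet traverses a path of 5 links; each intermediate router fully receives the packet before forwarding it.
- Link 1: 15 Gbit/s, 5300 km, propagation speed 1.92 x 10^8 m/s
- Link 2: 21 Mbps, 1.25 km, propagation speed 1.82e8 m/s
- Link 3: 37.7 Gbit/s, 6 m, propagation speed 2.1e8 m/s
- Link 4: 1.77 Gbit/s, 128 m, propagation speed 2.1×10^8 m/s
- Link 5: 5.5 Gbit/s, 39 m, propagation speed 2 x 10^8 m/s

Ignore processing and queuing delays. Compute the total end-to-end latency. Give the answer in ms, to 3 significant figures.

28.2 ms

L = 1460 × 8 = 11680 bits.
Transmission delays (L/R per hop): 0.000778667, 0.55619, 0.000309814, 0.00659887, 0.00212364 ms; sum = 0.566001 ms.
Propagation delays (d/s per hop): 27.6042, 0.00686813, 2.85714e-05, 0.000609524, 0.000195 ms; sum = 27.6119 ms.
End-to-end = 28.2 ms.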